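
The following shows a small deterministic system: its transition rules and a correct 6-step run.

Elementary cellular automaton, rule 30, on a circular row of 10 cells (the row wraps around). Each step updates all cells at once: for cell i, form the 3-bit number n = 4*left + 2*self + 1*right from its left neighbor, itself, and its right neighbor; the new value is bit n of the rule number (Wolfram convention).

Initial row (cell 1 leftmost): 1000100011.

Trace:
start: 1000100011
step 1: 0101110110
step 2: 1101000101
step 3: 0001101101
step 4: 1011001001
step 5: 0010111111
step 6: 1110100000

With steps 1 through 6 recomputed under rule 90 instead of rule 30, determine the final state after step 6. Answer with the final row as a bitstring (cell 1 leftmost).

(re-executing steps 1..6 under rule 90; state before step 1: 1000100011)
step 1: 1101010110
step 2: 1100000110
step 3: 1110001110
step 4: 1011011010
step 5: 0011011000
step 6: 0111011100

0111011100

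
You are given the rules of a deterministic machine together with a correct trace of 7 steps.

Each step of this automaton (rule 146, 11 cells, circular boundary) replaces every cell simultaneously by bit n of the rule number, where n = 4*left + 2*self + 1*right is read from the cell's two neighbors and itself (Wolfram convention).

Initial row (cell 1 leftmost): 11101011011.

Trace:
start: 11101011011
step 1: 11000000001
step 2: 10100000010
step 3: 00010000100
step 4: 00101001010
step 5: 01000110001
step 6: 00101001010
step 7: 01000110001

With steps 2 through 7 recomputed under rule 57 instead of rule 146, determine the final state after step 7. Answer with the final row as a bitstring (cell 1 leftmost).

(re-executing steps 2..7 under rule 57; state before step 2: 11000000001)
step 2: 00111111101
step 3: 10100000010
step 4: 01011111001
step 5: 10110000100
step 6: 01101110010
step 7: 01011001001

01011001001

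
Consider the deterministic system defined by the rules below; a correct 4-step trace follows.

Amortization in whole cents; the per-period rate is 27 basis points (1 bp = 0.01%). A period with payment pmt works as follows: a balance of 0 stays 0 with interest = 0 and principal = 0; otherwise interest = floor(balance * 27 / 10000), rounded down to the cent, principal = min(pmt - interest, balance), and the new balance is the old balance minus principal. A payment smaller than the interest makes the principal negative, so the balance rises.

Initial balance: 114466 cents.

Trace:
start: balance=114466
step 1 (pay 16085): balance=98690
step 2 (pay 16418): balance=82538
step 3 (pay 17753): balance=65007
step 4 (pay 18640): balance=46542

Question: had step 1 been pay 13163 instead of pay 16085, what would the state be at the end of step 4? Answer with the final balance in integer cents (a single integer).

49488

(re-executing from step 1 with the substitution; state before step 1: balance=114466)
step 1 (pay 13163): balance=101612
step 2 (pay 16418): balance=85468
step 3 (pay 17753): balance=67945
step 4 (pay 18640): balance=49488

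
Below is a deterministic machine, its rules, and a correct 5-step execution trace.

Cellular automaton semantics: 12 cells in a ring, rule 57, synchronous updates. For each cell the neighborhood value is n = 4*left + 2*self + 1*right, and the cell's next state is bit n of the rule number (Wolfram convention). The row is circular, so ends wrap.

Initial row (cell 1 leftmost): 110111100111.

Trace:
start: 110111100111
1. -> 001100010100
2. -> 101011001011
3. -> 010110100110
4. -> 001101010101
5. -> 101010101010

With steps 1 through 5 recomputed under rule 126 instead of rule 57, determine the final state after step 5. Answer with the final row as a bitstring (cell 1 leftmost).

(re-executing steps 1..5 under rule 126; state before step 1: 110111100111)
1. -> 011100111100
2. -> 110111100110
3. -> 111100111111
4. -> 000111100000
5. -> 001100110000

001100110000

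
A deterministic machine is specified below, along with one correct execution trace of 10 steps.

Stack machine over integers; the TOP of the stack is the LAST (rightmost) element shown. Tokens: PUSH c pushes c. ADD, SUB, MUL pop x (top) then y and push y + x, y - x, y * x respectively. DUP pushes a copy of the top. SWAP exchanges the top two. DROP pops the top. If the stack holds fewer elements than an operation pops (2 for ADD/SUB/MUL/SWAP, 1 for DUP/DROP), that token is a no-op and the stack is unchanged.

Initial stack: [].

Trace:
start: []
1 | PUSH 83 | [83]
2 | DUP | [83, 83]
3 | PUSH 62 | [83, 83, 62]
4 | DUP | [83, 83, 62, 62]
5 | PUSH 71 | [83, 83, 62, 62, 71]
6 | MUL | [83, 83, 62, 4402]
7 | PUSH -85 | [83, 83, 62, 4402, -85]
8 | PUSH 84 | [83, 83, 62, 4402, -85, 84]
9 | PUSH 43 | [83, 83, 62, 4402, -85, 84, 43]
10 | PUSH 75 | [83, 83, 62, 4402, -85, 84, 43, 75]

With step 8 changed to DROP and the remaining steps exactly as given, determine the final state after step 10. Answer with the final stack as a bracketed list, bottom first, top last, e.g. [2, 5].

(re-executing from step 8 with the substitution; state before step 8: [83, 83, 62, 4402, -85])
8 | DROP | [83, 83, 62, 4402]
9 | PUSH 43 | [83, 83, 62, 4402, 43]
10 | PUSH 75 | [83, 83, 62, 4402, 43, 75]

[83, 83, 62, 4402, 43, 75]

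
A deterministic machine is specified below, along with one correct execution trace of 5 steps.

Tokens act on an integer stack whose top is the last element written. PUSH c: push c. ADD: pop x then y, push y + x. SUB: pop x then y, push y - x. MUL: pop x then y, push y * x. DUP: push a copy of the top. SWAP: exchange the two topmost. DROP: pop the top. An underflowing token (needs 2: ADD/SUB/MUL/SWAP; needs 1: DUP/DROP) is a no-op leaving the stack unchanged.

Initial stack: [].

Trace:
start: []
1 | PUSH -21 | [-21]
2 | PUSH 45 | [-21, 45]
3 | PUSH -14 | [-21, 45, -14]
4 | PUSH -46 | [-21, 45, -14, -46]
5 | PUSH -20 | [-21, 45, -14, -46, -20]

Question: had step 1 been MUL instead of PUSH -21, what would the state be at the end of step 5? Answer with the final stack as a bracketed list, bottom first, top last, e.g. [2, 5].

[45, -14, -46, -20]

(re-executing from step 1 with the substitution; state before step 1: [])
1 | MUL | []
2 | PUSH 45 | [45]
3 | PUSH -14 | [45, -14]
4 | PUSH -46 | [45, -14, -46]
5 | PUSH -20 | [45, -14, -46, -20]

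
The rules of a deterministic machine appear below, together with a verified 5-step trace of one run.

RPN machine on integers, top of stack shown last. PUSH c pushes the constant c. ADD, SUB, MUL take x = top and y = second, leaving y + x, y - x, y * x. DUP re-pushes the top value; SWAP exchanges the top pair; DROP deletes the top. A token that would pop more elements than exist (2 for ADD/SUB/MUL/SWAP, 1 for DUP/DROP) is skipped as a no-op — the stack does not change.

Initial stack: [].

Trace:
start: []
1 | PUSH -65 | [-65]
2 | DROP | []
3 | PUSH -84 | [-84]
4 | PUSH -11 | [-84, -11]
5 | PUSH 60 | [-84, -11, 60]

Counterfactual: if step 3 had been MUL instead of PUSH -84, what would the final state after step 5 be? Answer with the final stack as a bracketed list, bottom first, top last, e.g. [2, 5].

(re-executing from step 3 with the substitution; state before step 3: [])
3 | MUL | []
4 | PUSH -11 | [-11]
5 | PUSH 60 | [-11, 60]

[-11, 60]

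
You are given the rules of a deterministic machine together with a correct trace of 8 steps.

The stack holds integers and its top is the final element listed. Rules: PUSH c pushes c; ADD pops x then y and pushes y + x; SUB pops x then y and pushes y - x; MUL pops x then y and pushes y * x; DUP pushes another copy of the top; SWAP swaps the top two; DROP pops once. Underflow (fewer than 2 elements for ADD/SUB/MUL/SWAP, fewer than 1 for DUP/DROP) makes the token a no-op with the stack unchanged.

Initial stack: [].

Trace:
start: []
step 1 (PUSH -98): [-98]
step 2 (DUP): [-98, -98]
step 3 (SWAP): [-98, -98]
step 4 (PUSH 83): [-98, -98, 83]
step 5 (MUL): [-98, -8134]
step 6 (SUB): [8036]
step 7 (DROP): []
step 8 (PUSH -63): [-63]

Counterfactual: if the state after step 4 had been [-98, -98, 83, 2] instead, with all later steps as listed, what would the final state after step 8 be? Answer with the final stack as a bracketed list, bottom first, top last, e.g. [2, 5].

[-98, -63]

state after step 4 := [-98, -98, 83, 2]
step 5 (MUL): [-98, -98, 166]
step 6 (SUB): [-98, -264]
step 7 (DROP): [-98]
step 8 (PUSH -63): [-98, -63]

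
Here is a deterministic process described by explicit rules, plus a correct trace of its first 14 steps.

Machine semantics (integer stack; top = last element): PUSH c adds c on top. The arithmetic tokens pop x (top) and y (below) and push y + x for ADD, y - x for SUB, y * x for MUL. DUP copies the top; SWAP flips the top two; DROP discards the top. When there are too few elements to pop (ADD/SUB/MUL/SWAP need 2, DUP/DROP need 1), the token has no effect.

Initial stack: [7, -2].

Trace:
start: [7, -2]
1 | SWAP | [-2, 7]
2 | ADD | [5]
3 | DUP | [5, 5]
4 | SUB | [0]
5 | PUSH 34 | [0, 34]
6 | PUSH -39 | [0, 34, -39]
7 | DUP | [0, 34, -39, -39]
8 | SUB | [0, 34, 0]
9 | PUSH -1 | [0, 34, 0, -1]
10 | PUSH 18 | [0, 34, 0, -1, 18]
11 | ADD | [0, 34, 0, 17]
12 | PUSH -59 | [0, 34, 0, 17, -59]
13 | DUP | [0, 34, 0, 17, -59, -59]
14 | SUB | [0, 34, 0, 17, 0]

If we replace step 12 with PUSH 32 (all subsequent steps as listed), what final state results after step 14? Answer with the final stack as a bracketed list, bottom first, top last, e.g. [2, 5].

[0, 34, 0, 17, 0]

(re-executing from step 12 with the substitution; state before step 12: [0, 34, 0, 17])
12 | PUSH 32 | [0, 34, 0, 17, 32]
13 | DUP | [0, 34, 0, 17, 32, 32]
14 | SUB | [0, 34, 0, 17, 0]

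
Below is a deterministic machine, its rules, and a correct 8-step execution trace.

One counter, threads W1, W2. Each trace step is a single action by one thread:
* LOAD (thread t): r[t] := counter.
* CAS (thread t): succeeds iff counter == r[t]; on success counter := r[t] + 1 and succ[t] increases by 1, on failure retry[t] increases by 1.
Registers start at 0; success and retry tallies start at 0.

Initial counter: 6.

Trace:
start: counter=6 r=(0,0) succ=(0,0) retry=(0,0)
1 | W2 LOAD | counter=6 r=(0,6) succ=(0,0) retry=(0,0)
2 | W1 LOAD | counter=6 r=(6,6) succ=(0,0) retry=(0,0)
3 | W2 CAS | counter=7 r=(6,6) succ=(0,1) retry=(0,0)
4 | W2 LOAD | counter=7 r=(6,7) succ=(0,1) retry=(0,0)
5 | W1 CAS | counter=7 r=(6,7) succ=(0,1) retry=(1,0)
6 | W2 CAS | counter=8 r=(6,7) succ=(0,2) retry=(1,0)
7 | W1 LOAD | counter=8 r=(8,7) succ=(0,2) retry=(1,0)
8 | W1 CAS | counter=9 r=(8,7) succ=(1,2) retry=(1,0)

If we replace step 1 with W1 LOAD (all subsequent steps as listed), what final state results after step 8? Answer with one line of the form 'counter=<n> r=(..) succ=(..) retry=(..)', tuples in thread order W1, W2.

(re-executing from step 1 with the substitution; state before step 1: counter=6 r=(0,0) succ=(0,0) retry=(0,0))
1 | W1 LOAD | counter=6 r=(6,0) succ=(0,0) retry=(0,0)
2 | W1 LOAD | counter=6 r=(6,0) succ=(0,0) retry=(0,0)
3 | W2 CAS | counter=6 r=(6,0) succ=(0,0) retry=(0,1)
4 | W2 LOAD | counter=6 r=(6,6) succ=(0,0) retry=(0,1)
5 | W1 CAS | counter=7 r=(6,6) succ=(1,0) retry=(0,1)
6 | W2 CAS | counter=7 r=(6,6) succ=(1,0) retry=(0,2)
7 | W1 LOAD | counter=7 r=(7,6) succ=(1,0) retry=(0,2)
8 | W1 CAS | counter=8 r=(7,6) succ=(2,0) retry=(0,2)

counter=8 r=(7,6) succ=(2,0) retry=(0,2)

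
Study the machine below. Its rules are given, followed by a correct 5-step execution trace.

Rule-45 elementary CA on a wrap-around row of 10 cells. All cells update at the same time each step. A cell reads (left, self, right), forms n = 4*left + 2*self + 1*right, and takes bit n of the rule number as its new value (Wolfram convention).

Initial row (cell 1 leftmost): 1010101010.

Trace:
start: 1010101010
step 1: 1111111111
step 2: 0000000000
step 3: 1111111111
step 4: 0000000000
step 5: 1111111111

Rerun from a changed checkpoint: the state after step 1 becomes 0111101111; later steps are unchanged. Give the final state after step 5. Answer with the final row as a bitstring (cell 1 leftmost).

state after step 1 := 0111101111
step 2: 1100011000
step 3: 1001010010
step 4: 1001110011
step 5: 0001000010

0001000010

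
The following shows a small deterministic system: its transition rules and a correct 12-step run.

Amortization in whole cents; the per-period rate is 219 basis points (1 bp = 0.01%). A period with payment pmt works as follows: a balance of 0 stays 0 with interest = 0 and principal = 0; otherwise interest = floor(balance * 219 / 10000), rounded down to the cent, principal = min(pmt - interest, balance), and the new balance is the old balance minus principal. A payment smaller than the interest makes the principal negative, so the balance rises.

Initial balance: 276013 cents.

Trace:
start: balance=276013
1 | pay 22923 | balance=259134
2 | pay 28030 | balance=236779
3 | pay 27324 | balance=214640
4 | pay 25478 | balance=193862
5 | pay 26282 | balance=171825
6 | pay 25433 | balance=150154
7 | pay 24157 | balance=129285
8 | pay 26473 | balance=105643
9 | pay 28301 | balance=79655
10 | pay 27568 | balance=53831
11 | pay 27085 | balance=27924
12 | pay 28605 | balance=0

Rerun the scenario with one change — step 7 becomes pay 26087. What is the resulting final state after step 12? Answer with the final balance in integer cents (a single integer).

(re-executing from step 7 with the substitution; state before step 7: balance=150154)
7 | pay 26087 | balance=127355
8 | pay 26473 | balance=103671
9 | pay 28301 | balance=77640
10 | pay 27568 | balance=51772
11 | pay 27085 | balance=25820
12 | pay 28605 | balance=0

0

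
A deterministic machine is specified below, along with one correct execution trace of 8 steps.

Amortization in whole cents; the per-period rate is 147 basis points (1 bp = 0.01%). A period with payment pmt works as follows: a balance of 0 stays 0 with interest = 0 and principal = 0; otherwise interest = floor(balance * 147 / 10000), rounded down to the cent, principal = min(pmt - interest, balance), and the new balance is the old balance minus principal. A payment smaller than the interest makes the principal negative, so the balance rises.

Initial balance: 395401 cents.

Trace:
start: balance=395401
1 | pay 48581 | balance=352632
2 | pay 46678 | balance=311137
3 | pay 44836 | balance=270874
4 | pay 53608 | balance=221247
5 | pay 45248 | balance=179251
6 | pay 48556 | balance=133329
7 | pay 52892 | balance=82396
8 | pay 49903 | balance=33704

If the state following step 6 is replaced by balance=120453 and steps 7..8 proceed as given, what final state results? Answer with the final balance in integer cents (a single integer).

20447

state after step 6 := balance=120453
7 | pay 52892 | balance=69331
8 | pay 49903 | balance=20447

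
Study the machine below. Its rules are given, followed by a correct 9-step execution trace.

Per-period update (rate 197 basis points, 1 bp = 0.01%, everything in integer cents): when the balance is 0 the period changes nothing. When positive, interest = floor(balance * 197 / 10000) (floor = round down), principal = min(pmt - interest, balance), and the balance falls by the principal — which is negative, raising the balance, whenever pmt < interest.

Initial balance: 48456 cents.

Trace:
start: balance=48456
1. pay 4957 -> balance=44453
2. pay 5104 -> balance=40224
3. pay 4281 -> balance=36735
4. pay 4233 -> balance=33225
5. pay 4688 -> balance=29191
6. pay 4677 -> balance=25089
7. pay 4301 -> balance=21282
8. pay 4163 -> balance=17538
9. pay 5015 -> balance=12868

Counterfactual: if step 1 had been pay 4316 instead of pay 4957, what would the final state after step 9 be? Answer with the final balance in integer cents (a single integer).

(re-executing from step 1 with the substitution; state before step 1: balance=48456)
1. pay 4316 -> balance=45094
2. pay 5104 -> balance=40878
3. pay 4281 -> balance=37402
4. pay 4233 -> balance=33905
5. pay 4688 -> balance=29884
6. pay 4677 -> balance=25795
7. pay 4301 -> balance=22002
8. pay 4163 -> balance=18272
9. pay 5015 -> balance=13616

13616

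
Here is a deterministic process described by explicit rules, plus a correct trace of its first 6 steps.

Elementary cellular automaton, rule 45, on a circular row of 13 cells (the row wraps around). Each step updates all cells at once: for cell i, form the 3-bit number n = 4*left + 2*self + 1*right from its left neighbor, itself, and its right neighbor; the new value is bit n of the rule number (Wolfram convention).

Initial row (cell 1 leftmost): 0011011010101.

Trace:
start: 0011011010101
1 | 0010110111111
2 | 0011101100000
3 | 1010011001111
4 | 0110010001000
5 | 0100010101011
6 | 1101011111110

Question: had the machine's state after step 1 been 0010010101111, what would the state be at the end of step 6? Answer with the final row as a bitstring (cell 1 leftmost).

0101010000100

state after step 1 := 0010010101111
2 | 0010011111000
3 | 1010010000011
4 | 0110010111010
5 | 0100011100110
6 | 0101010000100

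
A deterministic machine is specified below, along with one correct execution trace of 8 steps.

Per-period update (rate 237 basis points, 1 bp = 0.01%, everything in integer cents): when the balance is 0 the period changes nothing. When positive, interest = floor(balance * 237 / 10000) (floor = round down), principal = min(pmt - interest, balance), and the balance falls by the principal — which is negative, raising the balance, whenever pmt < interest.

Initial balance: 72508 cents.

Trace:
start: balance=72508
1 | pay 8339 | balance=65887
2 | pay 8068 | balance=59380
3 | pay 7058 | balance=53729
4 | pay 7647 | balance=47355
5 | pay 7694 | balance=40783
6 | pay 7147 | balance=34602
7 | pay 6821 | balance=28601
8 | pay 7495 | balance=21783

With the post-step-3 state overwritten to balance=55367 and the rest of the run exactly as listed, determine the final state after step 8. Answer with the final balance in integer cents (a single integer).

state after step 3 := balance=55367
4 | pay 7647 | balance=49032
5 | pay 7694 | balance=42500
6 | pay 7147 | balance=36360
7 | pay 6821 | balance=30400
8 | pay 7495 | balance=23625

23625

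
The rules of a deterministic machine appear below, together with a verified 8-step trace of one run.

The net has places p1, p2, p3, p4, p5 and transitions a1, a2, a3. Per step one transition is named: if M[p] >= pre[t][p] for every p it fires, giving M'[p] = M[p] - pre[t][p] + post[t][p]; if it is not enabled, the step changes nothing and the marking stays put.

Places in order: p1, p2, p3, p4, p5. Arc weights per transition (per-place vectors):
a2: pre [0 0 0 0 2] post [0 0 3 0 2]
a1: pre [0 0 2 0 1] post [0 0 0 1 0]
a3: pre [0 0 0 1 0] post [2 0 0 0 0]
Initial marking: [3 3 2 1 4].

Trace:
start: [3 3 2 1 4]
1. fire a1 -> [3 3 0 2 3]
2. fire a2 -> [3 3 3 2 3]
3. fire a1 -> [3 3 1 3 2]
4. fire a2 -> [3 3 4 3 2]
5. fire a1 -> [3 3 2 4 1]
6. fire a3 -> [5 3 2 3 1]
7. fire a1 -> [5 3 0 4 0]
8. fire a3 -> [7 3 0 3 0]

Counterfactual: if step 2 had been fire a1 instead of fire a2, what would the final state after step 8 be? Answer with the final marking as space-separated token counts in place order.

(re-executing from step 2 with the substitution; state before step 2: [3 3 0 2 3])
2. fire a1 -> [3 3 0 2 3]
3. fire a1 -> [3 3 0 2 3]
4. fire a2 -> [3 3 3 2 3]
5. fire a1 -> [3 3 1 3 2]
6. fire a3 -> [5 3 1 2 2]
7. fire a1 -> [5 3 1 2 2]
8. fire a3 -> [7 3 1 1 2]

7 3 1 1 2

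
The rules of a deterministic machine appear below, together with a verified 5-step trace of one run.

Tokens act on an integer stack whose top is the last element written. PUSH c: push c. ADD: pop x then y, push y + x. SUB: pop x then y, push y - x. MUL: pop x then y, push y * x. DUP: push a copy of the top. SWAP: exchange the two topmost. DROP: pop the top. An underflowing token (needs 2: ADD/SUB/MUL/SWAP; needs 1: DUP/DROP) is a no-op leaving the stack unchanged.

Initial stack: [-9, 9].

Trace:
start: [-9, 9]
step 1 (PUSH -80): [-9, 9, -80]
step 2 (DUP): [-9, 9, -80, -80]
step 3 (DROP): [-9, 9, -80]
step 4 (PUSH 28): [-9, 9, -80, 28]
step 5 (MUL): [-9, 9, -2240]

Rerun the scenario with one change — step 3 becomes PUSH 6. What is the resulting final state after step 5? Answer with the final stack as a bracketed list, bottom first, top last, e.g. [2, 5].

[-9, 9, -80, -80, 168]

(re-executing from step 3 with the substitution; state before step 3: [-9, 9, -80, -80])
step 3 (PUSH 6): [-9, 9, -80, -80, 6]
step 4 (PUSH 28): [-9, 9, -80, -80, 6, 28]
step 5 (MUL): [-9, 9, -80, -80, 168]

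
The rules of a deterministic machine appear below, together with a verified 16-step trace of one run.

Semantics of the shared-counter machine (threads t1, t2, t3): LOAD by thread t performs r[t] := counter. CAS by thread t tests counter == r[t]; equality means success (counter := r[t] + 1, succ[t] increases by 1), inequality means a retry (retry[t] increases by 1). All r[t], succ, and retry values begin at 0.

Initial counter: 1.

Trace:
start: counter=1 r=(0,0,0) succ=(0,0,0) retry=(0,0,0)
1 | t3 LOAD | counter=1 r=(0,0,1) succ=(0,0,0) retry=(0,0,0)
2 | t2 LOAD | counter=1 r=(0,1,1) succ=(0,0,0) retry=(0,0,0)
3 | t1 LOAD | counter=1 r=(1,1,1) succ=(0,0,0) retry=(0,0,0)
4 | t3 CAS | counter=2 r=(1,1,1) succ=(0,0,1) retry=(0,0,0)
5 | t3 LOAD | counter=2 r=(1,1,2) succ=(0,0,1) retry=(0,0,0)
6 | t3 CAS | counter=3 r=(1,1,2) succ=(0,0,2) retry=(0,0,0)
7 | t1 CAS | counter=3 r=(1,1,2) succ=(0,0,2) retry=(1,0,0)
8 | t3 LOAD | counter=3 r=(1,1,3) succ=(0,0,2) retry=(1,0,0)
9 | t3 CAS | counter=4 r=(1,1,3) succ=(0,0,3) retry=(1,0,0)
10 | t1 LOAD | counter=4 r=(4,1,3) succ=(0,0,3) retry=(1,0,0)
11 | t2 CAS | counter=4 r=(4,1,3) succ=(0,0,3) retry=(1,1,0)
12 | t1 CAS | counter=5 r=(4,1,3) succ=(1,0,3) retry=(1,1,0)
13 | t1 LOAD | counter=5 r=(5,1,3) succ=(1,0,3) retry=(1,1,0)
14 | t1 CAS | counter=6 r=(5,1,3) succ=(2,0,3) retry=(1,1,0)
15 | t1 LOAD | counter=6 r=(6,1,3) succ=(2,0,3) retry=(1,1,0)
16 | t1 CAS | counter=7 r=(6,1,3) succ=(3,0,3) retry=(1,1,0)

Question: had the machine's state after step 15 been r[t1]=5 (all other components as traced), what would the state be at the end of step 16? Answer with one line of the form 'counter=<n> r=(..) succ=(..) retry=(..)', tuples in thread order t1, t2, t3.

state after step 15 := counter=6 r=(5,1,3) succ=(2,0,3) retry=(1,1,0)
16 | t1 CAS | counter=6 r=(5,1,3) succ=(2,0,3) retry=(2,1,0)

counter=6 r=(5,1,3) succ=(2,0,3) retry=(2,1,0)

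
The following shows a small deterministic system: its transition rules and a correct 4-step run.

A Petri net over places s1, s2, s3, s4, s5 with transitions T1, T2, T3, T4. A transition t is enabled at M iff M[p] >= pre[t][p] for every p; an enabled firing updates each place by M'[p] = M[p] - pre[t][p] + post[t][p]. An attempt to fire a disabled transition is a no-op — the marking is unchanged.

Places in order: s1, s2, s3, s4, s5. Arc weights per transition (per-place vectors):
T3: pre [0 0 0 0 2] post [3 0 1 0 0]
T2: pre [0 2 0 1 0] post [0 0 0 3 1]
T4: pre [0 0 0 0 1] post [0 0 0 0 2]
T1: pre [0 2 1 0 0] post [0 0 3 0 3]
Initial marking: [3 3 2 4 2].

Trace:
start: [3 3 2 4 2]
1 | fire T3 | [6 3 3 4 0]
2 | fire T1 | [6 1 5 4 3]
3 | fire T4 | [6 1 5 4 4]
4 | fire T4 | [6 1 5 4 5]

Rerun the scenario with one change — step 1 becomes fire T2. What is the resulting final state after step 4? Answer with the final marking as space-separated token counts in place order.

3 1 2 6 5

(re-executing from step 1 with the substitution; state before step 1: [3 3 2 4 2])
1 | fire T2 | [3 1 2 6 3]
2 | fire T1 | [3 1 2 6 3]
3 | fire T4 | [3 1 2 6 4]
4 | fire T4 | [3 1 2 6 5]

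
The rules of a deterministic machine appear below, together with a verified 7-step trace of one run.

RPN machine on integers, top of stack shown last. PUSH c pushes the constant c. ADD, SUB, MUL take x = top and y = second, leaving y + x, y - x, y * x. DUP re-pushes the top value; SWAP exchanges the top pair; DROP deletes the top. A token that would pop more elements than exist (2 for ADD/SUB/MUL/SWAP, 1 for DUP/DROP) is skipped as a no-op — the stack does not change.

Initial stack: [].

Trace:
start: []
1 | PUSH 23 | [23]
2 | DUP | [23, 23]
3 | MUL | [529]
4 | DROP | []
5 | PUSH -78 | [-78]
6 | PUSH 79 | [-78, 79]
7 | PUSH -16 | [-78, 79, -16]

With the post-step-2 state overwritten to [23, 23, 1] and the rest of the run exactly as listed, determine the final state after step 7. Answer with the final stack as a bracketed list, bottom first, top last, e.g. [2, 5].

[23, -78, 79, -16]

state after step 2 := [23, 23, 1]
3 | MUL | [23, 23]
4 | DROP | [23]
5 | PUSH -78 | [23, -78]
6 | PUSH 79 | [23, -78, 79]
7 | PUSH -16 | [23, -78, 79, -16]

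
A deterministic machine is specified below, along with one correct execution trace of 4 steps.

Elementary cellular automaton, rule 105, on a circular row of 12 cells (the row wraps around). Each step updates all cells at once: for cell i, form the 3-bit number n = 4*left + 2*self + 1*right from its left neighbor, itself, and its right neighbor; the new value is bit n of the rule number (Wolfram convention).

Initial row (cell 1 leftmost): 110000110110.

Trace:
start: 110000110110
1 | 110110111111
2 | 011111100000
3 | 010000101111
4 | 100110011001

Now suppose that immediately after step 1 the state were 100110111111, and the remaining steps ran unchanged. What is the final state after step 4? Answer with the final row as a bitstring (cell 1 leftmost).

state after step 1 := 100110111111
2 | 100111100000
3 | 000100101110
4 | 110000011010

110000011010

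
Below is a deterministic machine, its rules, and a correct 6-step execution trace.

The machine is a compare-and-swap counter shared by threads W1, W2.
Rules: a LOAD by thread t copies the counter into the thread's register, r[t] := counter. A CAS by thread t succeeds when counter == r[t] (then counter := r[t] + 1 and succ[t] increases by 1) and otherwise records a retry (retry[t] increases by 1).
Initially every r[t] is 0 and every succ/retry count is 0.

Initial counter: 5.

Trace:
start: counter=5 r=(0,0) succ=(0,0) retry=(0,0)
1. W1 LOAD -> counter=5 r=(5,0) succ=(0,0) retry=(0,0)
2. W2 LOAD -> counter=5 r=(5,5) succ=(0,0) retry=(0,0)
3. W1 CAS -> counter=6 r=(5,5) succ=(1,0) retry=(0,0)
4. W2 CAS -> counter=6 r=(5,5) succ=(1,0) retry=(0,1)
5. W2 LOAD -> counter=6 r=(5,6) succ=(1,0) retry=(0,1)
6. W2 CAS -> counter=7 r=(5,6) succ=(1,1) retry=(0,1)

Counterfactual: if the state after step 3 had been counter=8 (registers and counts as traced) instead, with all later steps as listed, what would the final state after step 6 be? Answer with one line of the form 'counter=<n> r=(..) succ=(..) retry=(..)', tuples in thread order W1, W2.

state after step 3 := counter=8 r=(5,5) succ=(1,0) retry=(0,0)
4. W2 CAS -> counter=8 r=(5,5) succ=(1,0) retry=(0,1)
5. W2 LOAD -> counter=8 r=(5,8) succ=(1,0) retry=(0,1)
6. W2 CAS -> counter=9 r=(5,8) succ=(1,1) retry=(0,1)

counter=9 r=(5,8) succ=(1,1) retry=(0,1)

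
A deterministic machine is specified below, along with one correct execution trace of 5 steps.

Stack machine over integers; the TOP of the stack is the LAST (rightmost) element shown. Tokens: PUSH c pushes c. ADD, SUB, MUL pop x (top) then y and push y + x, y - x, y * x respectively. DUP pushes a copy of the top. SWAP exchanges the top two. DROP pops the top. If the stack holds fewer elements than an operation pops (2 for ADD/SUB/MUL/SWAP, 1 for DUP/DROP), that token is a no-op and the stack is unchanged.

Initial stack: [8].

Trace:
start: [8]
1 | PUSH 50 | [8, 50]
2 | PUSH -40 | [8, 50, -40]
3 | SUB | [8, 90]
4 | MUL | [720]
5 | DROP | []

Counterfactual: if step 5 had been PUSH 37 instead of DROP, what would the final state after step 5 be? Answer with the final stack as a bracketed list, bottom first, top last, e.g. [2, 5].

[720, 37]

(re-executing from step 5 with the substitution; state before step 5: [720])
5 | PUSH 37 | [720, 37]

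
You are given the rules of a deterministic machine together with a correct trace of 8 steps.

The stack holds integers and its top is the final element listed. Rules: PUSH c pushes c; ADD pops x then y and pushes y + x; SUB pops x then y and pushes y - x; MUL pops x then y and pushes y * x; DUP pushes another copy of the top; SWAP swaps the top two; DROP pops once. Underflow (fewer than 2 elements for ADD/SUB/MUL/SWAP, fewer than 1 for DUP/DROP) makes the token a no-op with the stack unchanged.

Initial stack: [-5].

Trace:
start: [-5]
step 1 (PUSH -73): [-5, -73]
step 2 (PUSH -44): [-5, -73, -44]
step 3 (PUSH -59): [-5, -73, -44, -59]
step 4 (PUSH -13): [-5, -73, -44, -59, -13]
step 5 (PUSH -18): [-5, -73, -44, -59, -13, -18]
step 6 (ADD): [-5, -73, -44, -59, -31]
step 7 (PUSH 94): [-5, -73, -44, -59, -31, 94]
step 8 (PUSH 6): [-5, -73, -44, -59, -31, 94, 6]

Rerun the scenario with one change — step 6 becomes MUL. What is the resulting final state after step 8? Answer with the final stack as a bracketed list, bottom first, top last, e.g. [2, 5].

(re-executing from step 6 with the substitution; state before step 6: [-5, -73, -44, -59, -13, -18])
step 6 (MUL): [-5, -73, -44, -59, 234]
step 7 (PUSH 94): [-5, -73, -44, -59, 234, 94]
step 8 (PUSH 6): [-5, -73, -44, -59, 234, 94, 6]

[-5, -73, -44, -59, 234, 94, 6]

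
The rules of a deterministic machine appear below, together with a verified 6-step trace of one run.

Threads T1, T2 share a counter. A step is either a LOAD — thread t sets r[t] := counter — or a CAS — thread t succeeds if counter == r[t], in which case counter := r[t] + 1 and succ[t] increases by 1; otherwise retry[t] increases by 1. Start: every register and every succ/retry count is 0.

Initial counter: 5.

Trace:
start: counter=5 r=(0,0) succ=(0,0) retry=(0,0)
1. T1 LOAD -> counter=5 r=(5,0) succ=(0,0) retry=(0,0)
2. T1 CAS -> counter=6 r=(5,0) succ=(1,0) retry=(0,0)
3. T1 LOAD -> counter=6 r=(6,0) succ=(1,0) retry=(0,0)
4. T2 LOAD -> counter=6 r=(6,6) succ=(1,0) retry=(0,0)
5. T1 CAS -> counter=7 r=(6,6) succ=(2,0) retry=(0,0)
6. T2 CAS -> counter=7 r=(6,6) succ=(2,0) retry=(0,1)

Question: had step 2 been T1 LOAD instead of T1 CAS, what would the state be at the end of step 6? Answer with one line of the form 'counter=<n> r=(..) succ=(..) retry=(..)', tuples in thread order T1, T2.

counter=6 r=(5,5) succ=(1,0) retry=(0,1)

(re-executing from step 2 with the substitution; state before step 2: counter=5 r=(5,0) succ=(0,0) retry=(0,0))
2. T1 LOAD -> counter=5 r=(5,0) succ=(0,0) retry=(0,0)
3. T1 LOAD -> counter=5 r=(5,0) succ=(0,0) retry=(0,0)
4. T2 LOAD -> counter=5 r=(5,5) succ=(0,0) retry=(0,0)
5. T1 CAS -> counter=6 r=(5,5) succ=(1,0) retry=(0,0)
6. T2 CAS -> counter=6 r=(5,5) succ=(1,0) retry=(0,1)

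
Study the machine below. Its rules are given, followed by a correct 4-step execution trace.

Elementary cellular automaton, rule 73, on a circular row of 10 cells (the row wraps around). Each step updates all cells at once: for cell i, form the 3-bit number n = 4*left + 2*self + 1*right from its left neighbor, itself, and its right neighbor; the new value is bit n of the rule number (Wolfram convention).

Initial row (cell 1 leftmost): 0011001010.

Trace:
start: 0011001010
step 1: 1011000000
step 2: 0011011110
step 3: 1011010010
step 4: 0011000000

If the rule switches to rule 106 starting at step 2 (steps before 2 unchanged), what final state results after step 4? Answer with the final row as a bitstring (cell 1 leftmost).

(re-executing steps 2..4 under rule 106; state before step 2: 1011000000)
step 2: 0111000001
step 3: 1101000010
step 4: 1110000101

1110000101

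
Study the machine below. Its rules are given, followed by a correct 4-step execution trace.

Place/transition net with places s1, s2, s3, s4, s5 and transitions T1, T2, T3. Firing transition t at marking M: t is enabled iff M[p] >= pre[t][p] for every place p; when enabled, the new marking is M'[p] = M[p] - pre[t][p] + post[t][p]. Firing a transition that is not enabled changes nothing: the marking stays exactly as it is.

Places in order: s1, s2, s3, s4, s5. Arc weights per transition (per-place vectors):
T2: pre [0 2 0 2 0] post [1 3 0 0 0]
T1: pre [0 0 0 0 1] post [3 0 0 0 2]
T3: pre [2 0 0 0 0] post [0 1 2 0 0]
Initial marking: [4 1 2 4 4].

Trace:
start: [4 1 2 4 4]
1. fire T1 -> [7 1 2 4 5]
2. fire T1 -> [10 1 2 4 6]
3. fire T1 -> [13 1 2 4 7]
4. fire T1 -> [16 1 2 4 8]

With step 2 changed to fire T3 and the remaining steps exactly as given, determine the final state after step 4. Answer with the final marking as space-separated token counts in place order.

(re-executing from step 2 with the substitution; state before step 2: [7 1 2 4 5])
2. fire T3 -> [5 2 4 4 5]
3. fire T1 -> [8 2 4 4 6]
4. fire T1 -> [11 2 4 4 7]

11 2 4 4 7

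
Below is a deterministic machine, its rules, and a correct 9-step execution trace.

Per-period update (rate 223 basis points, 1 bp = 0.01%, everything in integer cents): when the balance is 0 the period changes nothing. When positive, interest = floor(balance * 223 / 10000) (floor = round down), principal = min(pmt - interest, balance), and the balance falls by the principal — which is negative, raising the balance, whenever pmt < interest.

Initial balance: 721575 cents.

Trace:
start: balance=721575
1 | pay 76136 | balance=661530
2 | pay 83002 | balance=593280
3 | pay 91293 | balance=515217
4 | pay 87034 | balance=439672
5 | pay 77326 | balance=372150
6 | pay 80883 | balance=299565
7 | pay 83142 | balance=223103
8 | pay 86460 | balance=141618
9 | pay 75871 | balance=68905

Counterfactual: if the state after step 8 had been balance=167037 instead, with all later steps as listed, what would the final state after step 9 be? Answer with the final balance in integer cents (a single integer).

94890

state after step 8 := balance=167037
9 | pay 75871 | balance=94890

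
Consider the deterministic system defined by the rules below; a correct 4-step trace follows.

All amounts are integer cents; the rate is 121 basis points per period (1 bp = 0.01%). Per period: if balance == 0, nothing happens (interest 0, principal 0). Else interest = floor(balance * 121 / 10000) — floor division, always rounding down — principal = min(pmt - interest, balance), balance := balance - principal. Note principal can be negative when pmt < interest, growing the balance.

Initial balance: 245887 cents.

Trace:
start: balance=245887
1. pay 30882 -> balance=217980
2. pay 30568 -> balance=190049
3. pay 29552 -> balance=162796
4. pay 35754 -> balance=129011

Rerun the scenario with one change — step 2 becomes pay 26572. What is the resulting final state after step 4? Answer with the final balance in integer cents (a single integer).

133104

(re-executing from step 2 with the substitution; state before step 2: balance=217980)
2. pay 26572 -> balance=194045
3. pay 29552 -> balance=166840
4. pay 35754 -> balance=133104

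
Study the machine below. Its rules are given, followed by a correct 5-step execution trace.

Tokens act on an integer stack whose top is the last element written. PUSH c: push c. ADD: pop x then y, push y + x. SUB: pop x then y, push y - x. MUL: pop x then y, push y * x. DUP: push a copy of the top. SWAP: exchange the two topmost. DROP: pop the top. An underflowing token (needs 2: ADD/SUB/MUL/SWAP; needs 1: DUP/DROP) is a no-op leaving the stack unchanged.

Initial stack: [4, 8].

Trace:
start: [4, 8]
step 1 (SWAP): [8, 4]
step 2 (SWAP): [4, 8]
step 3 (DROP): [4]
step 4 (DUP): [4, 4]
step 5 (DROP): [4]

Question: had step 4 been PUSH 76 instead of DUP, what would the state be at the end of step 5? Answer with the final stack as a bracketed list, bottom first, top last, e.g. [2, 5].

[4]

(re-executing from step 4 with the substitution; state before step 4: [4])
step 4 (PUSH 76): [4, 76]
step 5 (DROP): [4]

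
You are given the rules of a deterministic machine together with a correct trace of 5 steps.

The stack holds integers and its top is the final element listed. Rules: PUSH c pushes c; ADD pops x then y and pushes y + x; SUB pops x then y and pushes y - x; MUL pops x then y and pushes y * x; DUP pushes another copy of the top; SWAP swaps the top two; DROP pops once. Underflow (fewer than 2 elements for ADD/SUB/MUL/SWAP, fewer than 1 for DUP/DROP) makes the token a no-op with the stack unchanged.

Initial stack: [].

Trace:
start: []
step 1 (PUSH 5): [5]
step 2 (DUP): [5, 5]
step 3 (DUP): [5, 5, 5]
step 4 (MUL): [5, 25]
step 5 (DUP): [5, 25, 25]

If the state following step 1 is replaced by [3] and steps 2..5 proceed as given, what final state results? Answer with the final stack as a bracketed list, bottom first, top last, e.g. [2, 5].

state after step 1 := [3]
step 2 (DUP): [3, 3]
step 3 (DUP): [3, 3, 3]
step 4 (MUL): [3, 9]
step 5 (DUP): [3, 9, 9]

[3, 9, 9]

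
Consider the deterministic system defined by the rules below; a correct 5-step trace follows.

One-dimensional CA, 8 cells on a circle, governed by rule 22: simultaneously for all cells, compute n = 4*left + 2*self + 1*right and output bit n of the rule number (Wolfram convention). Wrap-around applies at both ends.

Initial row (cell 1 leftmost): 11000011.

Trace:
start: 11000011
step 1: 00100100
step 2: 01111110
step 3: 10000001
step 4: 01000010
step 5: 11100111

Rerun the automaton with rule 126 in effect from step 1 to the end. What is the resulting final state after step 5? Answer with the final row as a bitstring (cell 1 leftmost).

00000000

(re-executing steps 1..5 under rule 126; state before step 1: 11000011)
step 1: 01100110
step 2: 11111111
step 3: 00000000
step 4: 00000000
step 5: 00000000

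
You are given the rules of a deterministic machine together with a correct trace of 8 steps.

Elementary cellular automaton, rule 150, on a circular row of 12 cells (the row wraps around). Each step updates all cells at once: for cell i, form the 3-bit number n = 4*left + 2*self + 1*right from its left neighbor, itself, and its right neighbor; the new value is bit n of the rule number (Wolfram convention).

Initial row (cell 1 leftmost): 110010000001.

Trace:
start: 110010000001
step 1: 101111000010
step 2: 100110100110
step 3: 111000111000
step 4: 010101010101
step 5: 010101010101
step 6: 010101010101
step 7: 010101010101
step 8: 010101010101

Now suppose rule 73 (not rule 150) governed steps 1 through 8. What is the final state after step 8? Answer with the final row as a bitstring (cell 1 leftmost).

000110100100

(re-executing steps 1..8 under rule 73; state before step 1: 110010000001)
step 1: 010000111101
step 2: 000110100100
step 3: 110110000001
step 4: 010110111101
step 5: 000110100100
step 6: 110110000001
step 7: 010110111101
step 8: 000110100100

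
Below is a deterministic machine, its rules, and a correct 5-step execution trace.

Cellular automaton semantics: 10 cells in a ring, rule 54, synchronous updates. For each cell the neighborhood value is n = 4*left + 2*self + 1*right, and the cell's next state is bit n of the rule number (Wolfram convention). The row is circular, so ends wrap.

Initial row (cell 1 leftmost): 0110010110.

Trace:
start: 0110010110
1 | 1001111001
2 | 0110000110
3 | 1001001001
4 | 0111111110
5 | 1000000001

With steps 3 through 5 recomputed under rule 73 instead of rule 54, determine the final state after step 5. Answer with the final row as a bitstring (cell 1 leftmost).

0110110110

(re-executing steps 3..5 under rule 73; state before step 3: 0110000110)
3 | 0110110110
4 | 0110110110
5 | 0110110110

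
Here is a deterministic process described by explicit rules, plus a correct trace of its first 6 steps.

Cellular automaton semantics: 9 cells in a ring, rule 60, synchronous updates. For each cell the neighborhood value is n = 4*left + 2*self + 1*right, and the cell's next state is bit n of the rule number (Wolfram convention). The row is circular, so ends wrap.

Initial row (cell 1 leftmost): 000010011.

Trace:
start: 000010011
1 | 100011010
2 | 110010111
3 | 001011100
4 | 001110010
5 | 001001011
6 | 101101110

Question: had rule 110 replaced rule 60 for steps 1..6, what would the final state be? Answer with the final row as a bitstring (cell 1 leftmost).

(re-executing steps 1..6 under rule 110; state before step 1: 000010011)
1 | 000110111
2 | 001111101
3 | 011000111
4 | 111001101
5 | 001011111
6 | 011110001

011110001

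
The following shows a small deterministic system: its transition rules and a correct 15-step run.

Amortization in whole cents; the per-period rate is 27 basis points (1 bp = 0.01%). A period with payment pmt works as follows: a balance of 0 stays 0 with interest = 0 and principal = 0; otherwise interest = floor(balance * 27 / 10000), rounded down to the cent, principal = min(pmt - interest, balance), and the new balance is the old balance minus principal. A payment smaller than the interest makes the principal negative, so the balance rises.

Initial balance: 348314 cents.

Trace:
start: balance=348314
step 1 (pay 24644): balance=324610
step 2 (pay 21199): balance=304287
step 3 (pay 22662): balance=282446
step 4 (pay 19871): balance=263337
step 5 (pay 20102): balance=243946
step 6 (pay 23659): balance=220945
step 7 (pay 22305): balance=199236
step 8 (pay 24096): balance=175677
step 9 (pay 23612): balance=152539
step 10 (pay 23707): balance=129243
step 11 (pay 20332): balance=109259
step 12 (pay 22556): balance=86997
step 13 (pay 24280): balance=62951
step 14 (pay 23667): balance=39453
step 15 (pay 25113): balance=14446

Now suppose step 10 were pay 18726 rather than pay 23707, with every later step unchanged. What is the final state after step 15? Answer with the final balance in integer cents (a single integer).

(re-executing from step 10 with the substitution; state before step 10: balance=152539)
step 10 (pay 18726): balance=134224
step 11 (pay 20332): balance=114254
step 12 (pay 22556): balance=92006
step 13 (pay 24280): balance=67974
step 14 (pay 23667): balance=44490
step 15 (pay 25113): balance=19497

19497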